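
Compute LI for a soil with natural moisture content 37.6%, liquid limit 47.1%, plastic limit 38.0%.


First compute the plasticity index:
PI = LL - PL = 47.1 - 38.0 = 9.1
Then compute the liquidity index:
LI = (w - PL) / PI
LI = (37.6 - 38.0) / 9.1
LI = -0.044


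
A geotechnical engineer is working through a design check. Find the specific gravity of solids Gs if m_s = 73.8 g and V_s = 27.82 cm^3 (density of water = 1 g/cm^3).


Result: 2.653

Derivation:
Using Gs = m_s / (V_s * rho_w)
Since rho_w = 1 g/cm^3:
Gs = 73.8 / 27.82
Gs = 2.653


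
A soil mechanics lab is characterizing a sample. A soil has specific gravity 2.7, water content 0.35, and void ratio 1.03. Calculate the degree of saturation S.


Using S = Gs * w / e
S = 2.7 * 0.35 / 1.03
S = 0.9175


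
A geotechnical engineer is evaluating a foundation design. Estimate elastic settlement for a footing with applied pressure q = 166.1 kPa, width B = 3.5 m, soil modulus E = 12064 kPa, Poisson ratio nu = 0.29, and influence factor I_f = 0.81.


Using Se = q * B * (1 - nu^2) * I_f / E
1 - nu^2 = 1 - 0.29^2 = 0.9159
Se = 166.1 * 3.5 * 0.9159 * 0.81 / 12064
Se = 0.035750 m
Convert to mm: Se = 0.035750 * 1000 = 35.75 mm


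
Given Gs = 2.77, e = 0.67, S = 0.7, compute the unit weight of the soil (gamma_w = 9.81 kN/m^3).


Result: 19.027 kN/m^3

Derivation:
Using gamma = gamma_w * (Gs + S*e) / (1 + e)
Numerator: Gs + S*e = 2.77 + 0.7*0.67 = 3.239
Denominator: 1 + e = 1 + 0.67 = 1.67
gamma = 9.81 * 3.239 / 1.67
gamma = 19.027 kN/m^3


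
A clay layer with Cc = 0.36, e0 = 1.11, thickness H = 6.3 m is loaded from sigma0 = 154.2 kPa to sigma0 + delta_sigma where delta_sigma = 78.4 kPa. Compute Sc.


Result: 0.1919 m

Derivation:
Using Sc = Cc * H / (1 + e0) * log10((sigma0 + delta_sigma) / sigma0)
Stress ratio = (154.2 + 78.4) / 154.2 = 1.50843
log10(1.50843) = 0.178525
Cc * H / (1 + e0) = 0.36 * 6.3 / (1 + 1.11) = 1.07488
Sc = 1.07488 * 0.178525
Sc = 0.1919 m


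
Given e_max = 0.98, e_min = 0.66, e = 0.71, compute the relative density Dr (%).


Using Dr = (e_max - e) / (e_max - e_min) * 100
e_max - e = 0.98 - 0.71 = 0.27
e_max - e_min = 0.98 - 0.66 = 0.32
Dr = 0.27 / 0.32 * 100
Dr = 84.38 %


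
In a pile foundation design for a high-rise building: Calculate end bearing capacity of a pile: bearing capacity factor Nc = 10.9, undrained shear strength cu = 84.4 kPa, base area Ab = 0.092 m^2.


Using Qb = Nc * cu * Ab
Qb = 10.9 * 84.4 * 0.092
Qb = 84.64 kN


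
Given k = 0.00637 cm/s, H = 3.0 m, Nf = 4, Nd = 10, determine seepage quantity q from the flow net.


Convert k to m/s for unit consistency with H:
k = 0.00637 cm/s = 0.00637 / 100 m/s = 6.37e-05 m/s
Using q = k * H * Nf / Nd
Nf / Nd = 4 / 10 = 0.4
q = 6.37e-05 * 3.0 * 0.4
q = 7.644e-05 m^3/s per m


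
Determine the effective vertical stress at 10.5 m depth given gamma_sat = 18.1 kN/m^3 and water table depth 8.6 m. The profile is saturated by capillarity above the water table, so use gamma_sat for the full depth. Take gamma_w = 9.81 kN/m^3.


Total stress = gamma_sat * depth
sigma = 18.1 * 10.5 = 190.05 kPa
Pore water pressure u = gamma_w * (depth - d_wt)
u = 9.81 * (10.5 - 8.6) = 18.639 kPa
Effective stress = sigma - u
sigma' = 190.05 - 18.639 = 171.41 kPa


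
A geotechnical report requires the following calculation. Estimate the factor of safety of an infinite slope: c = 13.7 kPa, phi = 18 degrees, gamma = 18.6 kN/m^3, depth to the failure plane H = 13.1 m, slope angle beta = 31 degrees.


Result: 0.668

Derivation:
Using Fs = c / (gamma*H*sin(beta)*cos(beta)) + tan(phi)/tan(beta)
Cohesion contribution = 13.7 / (18.6*13.1*sin(31)*cos(31))
Cohesion contribution = 0.12736
Friction contribution = tan(18)/tan(31) = 0.540757
Fs = 0.12736 + 0.540757
Fs = 0.668


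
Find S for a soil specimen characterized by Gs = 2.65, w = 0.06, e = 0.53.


Result: 0.3

Derivation:
Using S = Gs * w / e
S = 2.65 * 0.06 / 0.53
S = 0.3


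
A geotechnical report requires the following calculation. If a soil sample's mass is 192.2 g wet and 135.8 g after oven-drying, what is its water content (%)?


Using w = (m_wet - m_dry) / m_dry * 100
m_wet - m_dry = 192.2 - 135.8 = 56.4 g
w = 56.4 / 135.8 * 100
w = 41.53 %


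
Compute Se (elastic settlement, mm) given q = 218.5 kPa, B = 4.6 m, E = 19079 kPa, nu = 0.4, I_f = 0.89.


Result: 39.384 mm

Derivation:
Using Se = q * B * (1 - nu^2) * I_f / E
1 - nu^2 = 1 - 0.4^2 = 0.84
Se = 218.5 * 4.6 * 0.84 * 0.89 / 19079
Se = 0.039384 m
Convert to mm: Se = 0.039384 * 1000 = 39.384 mm


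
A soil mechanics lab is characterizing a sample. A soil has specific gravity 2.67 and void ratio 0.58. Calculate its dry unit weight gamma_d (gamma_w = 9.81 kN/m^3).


Using gamma_d = Gs * gamma_w / (1 + e)
gamma_d = 2.67 * 9.81 / (1 + 0.58)
gamma_d = 2.67 * 9.81 / 1.58
gamma_d = 16.578 kN/m^3


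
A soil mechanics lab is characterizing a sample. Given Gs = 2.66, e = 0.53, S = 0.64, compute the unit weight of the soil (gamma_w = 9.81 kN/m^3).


Using gamma = gamma_w * (Gs + S*e) / (1 + e)
Numerator: Gs + S*e = 2.66 + 0.64*0.53 = 2.9992
Denominator: 1 + e = 1 + 0.53 = 1.53
gamma = 9.81 * 2.9992 / 1.53
gamma = 19.23 kN/m^3


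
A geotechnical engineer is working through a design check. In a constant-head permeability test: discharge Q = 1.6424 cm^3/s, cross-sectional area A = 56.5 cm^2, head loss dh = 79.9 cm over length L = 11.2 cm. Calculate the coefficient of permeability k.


Result: 0.004075 cm/s

Derivation:
Compute hydraulic gradient:
i = dh / L = 79.9 / 11.2 = 7.13393
Then apply Darcy's law:
k = Q / (A * i)
k = 1.6424 / (56.5 * 7.13393)
k = 1.6424 / 403.067
k = 0.004075 cm/s


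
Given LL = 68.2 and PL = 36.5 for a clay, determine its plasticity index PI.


Result: 31.7

Derivation:
Using PI = LL - PL
PI = 68.2 - 36.5
PI = 31.7


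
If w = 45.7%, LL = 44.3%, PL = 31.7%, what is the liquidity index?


First compute the plasticity index:
PI = LL - PL = 44.3 - 31.7 = 12.6
Then compute the liquidity index:
LI = (w - PL) / PI
LI = (45.7 - 31.7) / 12.6
LI = 1.111


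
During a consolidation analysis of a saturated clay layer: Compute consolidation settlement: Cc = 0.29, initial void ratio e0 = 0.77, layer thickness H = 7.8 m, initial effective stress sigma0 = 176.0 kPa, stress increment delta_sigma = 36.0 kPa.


Result: 0.1033 m

Derivation:
Using Sc = Cc * H / (1 + e0) * log10((sigma0 + delta_sigma) / sigma0)
Stress ratio = (176.0 + 36.0) / 176.0 = 1.20455
log10(1.20455) = 0.0808232
Cc * H / (1 + e0) = 0.29 * 7.8 / (1 + 0.77) = 1.27797
Sc = 1.27797 * 0.0808232
Sc = 0.1033 m


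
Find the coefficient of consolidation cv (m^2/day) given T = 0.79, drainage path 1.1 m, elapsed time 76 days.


Using cv = T * H_dr^2 / t
H_dr^2 = 1.1^2 = 1.21
cv = 0.79 * 1.21 / 76
cv = 0.01258 m^2/day


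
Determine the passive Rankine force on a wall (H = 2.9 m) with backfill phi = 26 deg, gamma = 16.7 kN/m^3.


Compute passive earth pressure coefficient:
Kp = tan^2(45 + phi/2) = tan^2(58.0) = 2.561071
Compute passive force:
Pp = 0.5 * Kp * gamma * H^2
Pp = 0.5 * 2.561071 * 16.7 * 2.9^2
Pp = 179.85 kN/m


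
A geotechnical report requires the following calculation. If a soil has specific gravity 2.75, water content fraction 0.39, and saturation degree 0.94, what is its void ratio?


Using the relation e = Gs * w / S
e = 2.75 * 0.39 / 0.94
e = 1.141


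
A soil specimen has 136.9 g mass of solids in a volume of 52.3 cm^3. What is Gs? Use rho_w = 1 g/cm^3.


Using Gs = m_s / (V_s * rho_w)
Since rho_w = 1 g/cm^3:
Gs = 136.9 / 52.3
Gs = 2.618


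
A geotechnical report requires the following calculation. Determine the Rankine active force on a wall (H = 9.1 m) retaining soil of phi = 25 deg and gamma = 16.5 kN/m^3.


Result: 277.28 kN/m

Derivation:
Compute active earth pressure coefficient:
Ka = tan^2(45 - phi/2) = tan^2(32.5) = 0.405859
Compute active force:
Pa = 0.5 * Ka * gamma * H^2
Pa = 0.5 * 0.405859 * 16.5 * 9.1^2
Pa = 277.28 kN/m


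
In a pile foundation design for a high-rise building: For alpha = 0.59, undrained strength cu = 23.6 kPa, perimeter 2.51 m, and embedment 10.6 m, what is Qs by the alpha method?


Using Qs = alpha * cu * perimeter * L
Qs = 0.59 * 23.6 * 2.51 * 10.6
Qs = 370.46 kN


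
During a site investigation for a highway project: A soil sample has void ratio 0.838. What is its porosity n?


Result: 0.4559

Derivation:
Using the relation n = e / (1 + e)
n = 0.838 / (1 + 0.838)
n = 0.838 / 1.838
n = 0.4559


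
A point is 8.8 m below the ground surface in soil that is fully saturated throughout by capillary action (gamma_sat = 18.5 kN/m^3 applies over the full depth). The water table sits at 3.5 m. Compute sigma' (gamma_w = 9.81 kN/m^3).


Result: 110.81 kPa

Derivation:
Total stress = gamma_sat * depth
sigma = 18.5 * 8.8 = 162.8 kPa
Pore water pressure u = gamma_w * (depth - d_wt)
u = 9.81 * (8.8 - 3.5) = 51.993 kPa
Effective stress = sigma - u
sigma' = 162.8 - 51.993 = 110.81 kPa


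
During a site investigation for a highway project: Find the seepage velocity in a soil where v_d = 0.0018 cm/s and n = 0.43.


Using v_s = v_d / n
v_s = 0.0018 / 0.43
v_s = 0.00419 cm/s


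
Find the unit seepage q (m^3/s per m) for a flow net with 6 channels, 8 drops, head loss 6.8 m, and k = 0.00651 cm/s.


Result: 0.000332 m^3/s per m

Derivation:
Convert k to m/s for unit consistency with H:
k = 0.00651 cm/s = 0.00651 / 100 m/s = 6.51e-05 m/s
Using q = k * H * Nf / Nd
Nf / Nd = 6 / 8 = 0.75
q = 6.51e-05 * 6.8 * 0.75
q = 0.000332 m^3/s per m


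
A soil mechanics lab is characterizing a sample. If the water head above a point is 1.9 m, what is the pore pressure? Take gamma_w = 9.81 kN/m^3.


Using u = gamma_w * h_w
u = 9.81 * 1.9
u = 18.64 kPa


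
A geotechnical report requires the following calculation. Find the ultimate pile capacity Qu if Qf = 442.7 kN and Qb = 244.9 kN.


Result: 687.6 kN

Derivation:
Using Qu = Qf + Qb
Qu = 442.7 + 244.9
Qu = 687.6 kN


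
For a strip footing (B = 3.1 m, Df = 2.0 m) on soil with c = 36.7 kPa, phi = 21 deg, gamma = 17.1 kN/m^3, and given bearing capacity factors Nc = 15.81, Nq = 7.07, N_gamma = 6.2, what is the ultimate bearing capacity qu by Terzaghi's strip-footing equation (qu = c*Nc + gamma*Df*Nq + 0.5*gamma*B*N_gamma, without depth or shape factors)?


Result: 986.35 kPa

Derivation:
Compute qu = c*Nc + gamma*Df*Nq + 0.5*gamma*B*N_gamma
Term 1: 36.7 * 15.81 = 580.227
Term 2: 17.1 * 2.0 * 7.07 = 241.794
Term 3: 0.5 * 17.1 * 3.1 * 6.2 = 164.331
qu = 580.227 + 241.794 + 164.331
qu = 986.35 kPa


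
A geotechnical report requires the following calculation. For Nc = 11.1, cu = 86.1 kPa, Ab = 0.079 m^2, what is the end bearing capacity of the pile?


Result: 75.5 kN

Derivation:
Using Qb = Nc * cu * Ab
Qb = 11.1 * 86.1 * 0.079
Qb = 75.5 kN


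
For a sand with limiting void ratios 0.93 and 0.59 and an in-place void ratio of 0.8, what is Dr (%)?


Result: 38.24 %

Derivation:
Using Dr = (e_max - e) / (e_max - e_min) * 100
e_max - e = 0.93 - 0.8 = 0.13
e_max - e_min = 0.93 - 0.59 = 0.34
Dr = 0.13 / 0.34 * 100
Dr = 38.24 %


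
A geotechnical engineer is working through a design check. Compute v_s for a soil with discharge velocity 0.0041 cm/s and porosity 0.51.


Using v_s = v_d / n
v_s = 0.0041 / 0.51
v_s = 0.00804 cm/s


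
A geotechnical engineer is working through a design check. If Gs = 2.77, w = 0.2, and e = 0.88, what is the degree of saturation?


Result: 0.6295

Derivation:
Using S = Gs * w / e
S = 2.77 * 0.2 / 0.88
S = 0.6295


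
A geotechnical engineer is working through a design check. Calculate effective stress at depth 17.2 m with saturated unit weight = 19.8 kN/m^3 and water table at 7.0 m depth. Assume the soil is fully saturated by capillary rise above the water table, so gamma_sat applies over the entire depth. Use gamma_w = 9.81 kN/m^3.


Result: 240.5 kPa

Derivation:
Total stress = gamma_sat * depth
sigma = 19.8 * 17.2 = 340.56 kPa
Pore water pressure u = gamma_w * (depth - d_wt)
u = 9.81 * (17.2 - 7.0) = 100.062 kPa
Effective stress = sigma - u
sigma' = 340.56 - 100.062 = 240.5 kPa


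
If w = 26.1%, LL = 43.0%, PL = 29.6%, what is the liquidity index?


First compute the plasticity index:
PI = LL - PL = 43.0 - 29.6 = 13.4
Then compute the liquidity index:
LI = (w - PL) / PI
LI = (26.1 - 29.6) / 13.4
LI = -0.261


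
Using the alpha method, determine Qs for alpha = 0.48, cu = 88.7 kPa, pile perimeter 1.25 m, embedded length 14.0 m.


Using Qs = alpha * cu * perimeter * L
Qs = 0.48 * 88.7 * 1.25 * 14.0
Qs = 745.08 kN


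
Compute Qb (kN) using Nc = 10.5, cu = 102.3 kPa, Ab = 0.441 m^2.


Using Qb = Nc * cu * Ab
Qb = 10.5 * 102.3 * 0.441
Qb = 473.7 kN


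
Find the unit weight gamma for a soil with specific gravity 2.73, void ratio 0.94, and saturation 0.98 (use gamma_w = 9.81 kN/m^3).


Using gamma = gamma_w * (Gs + S*e) / (1 + e)
Numerator: Gs + S*e = 2.73 + 0.98*0.94 = 3.6512
Denominator: 1 + e = 1 + 0.94 = 1.94
gamma = 9.81 * 3.6512 / 1.94
gamma = 18.463 kN/m^3


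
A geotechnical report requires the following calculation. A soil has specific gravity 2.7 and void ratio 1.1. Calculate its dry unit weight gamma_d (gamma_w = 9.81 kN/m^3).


Result: 12.613 kN/m^3

Derivation:
Using gamma_d = Gs * gamma_w / (1 + e)
gamma_d = 2.7 * 9.81 / (1 + 1.1)
gamma_d = 2.7 * 9.81 / 2.1
gamma_d = 12.613 kN/m^3


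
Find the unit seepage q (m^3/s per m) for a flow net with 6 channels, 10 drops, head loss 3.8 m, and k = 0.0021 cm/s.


Result: 4.788e-05 m^3/s per m

Derivation:
Convert k to m/s for unit consistency with H:
k = 0.0021 cm/s = 0.0021 / 100 m/s = 2.1e-05 m/s
Using q = k * H * Nf / Nd
Nf / Nd = 6 / 10 = 0.6
q = 2.1e-05 * 3.8 * 0.6
q = 4.788e-05 m^3/s per m


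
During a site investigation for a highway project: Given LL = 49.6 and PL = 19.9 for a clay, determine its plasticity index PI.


Result: 29.7

Derivation:
Using PI = LL - PL
PI = 49.6 - 19.9
PI = 29.7


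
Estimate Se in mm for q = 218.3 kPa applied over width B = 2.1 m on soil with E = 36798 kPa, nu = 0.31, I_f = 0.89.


Using Se = q * B * (1 - nu^2) * I_f / E
1 - nu^2 = 1 - 0.31^2 = 0.9039
Se = 218.3 * 2.1 * 0.9039 * 0.89 / 36798
Se = 0.010022 m
Convert to mm: Se = 0.010022 * 1000 = 10.022 mm


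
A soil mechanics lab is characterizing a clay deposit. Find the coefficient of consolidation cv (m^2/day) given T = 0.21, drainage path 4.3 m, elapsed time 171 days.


Using cv = T * H_dr^2 / t
H_dr^2 = 4.3^2 = 18.49
cv = 0.21 * 18.49 / 171
cv = 0.02271 m^2/day


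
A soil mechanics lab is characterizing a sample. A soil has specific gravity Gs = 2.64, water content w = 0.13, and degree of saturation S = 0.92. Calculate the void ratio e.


Using the relation e = Gs * w / S
e = 2.64 * 0.13 / 0.92
e = 0.373


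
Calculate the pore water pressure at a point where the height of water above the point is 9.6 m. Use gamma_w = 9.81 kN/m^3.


Result: 94.18 kPa

Derivation:
Using u = gamma_w * h_w
u = 9.81 * 9.6
u = 94.18 kPa


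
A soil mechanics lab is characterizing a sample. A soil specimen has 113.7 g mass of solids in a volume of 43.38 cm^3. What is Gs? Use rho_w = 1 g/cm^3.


Result: 2.621

Derivation:
Using Gs = m_s / (V_s * rho_w)
Since rho_w = 1 g/cm^3:
Gs = 113.7 / 43.38
Gs = 2.621


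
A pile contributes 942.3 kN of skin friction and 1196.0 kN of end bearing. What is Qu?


Result: 2138.3 kN

Derivation:
Using Qu = Qf + Qb
Qu = 942.3 + 1196.0
Qu = 2138.3 kN


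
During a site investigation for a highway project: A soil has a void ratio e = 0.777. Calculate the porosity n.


Using the relation n = e / (1 + e)
n = 0.777 / (1 + 0.777)
n = 0.777 / 1.777
n = 0.4373


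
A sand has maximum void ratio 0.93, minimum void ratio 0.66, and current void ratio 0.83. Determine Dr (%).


Using Dr = (e_max - e) / (e_max - e_min) * 100
e_max - e = 0.93 - 0.83 = 0.1
e_max - e_min = 0.93 - 0.66 = 0.27
Dr = 0.1 / 0.27 * 100
Dr = 37.04 %


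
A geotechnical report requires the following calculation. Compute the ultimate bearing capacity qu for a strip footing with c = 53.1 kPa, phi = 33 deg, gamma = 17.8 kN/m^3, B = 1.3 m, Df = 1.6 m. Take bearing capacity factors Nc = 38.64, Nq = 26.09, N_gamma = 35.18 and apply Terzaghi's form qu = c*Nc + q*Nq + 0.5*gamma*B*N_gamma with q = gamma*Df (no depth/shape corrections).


Compute qu = c*Nc + gamma*Df*Nq + 0.5*gamma*B*N_gamma
Term 1: 53.1 * 38.64 = 2051.784
Term 2: 17.8 * 1.6 * 26.09 = 743.0432
Term 3: 0.5 * 17.8 * 1.3 * 35.18 = 407.0326
qu = 2051.784 + 743.0432 + 407.0326
qu = 3201.86 kPa


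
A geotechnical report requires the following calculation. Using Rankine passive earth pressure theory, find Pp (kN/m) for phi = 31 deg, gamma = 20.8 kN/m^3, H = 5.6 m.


Compute passive earth pressure coefficient:
Kp = tan^2(45 + phi/2) = tan^2(60.5) = 3.124035
Compute passive force:
Pp = 0.5 * Kp * gamma * H^2
Pp = 0.5 * 3.124035 * 20.8 * 5.6^2
Pp = 1018.89 kN/m


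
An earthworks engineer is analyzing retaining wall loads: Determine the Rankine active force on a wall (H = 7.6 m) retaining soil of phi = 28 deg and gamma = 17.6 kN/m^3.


Result: 183.51 kN/m

Derivation:
Compute active earth pressure coefficient:
Ka = tan^2(45 - phi/2) = tan^2(31.0) = 0.361033
Compute active force:
Pa = 0.5 * Ka * gamma * H^2
Pa = 0.5 * 0.361033 * 17.6 * 7.6^2
Pa = 183.51 kN/m


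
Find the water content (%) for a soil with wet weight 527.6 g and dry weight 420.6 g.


Using w = (m_wet - m_dry) / m_dry * 100
m_wet - m_dry = 527.6 - 420.6 = 107.0 g
w = 107.0 / 420.6 * 100
w = 25.44 %


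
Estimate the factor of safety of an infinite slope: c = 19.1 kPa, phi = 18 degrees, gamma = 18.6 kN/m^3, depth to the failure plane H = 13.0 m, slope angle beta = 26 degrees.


Using Fs = c / (gamma*H*sin(beta)*cos(beta)) + tan(phi)/tan(beta)
Cohesion contribution = 19.1 / (18.6*13.0*sin(26)*cos(26))
Cohesion contribution = 0.200482
Friction contribution = tan(18)/tan(26) = 0.666184
Fs = 0.200482 + 0.666184
Fs = 0.867


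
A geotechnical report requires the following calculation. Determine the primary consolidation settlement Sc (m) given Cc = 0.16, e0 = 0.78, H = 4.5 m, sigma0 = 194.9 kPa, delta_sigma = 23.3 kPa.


Using Sc = Cc * H / (1 + e0) * log10((sigma0 + delta_sigma) / sigma0)
Stress ratio = (194.9 + 23.3) / 194.9 = 1.11955
log10(1.11955) = 0.0490429
Cc * H / (1 + e0) = 0.16 * 4.5 / (1 + 0.78) = 0.404494
Sc = 0.404494 * 0.0490429
Sc = 0.0198 m


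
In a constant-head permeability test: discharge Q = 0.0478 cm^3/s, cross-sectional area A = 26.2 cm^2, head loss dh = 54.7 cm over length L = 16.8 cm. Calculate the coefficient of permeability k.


Compute hydraulic gradient:
i = dh / L = 54.7 / 16.8 = 3.25595
Then apply Darcy's law:
k = Q / (A * i)
k = 0.0478 / (26.2 * 3.25595)
k = 0.0478 / 85.306
k = 0.00056 cm/s


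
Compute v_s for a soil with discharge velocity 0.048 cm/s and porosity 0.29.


Using v_s = v_d / n
v_s = 0.048 / 0.29
v_s = 0.16552 cm/s


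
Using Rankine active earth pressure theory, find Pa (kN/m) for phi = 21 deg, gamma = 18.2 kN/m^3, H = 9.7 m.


Result: 404.44 kN/m

Derivation:
Compute active earth pressure coefficient:
Ka = tan^2(45 - phi/2) = tan^2(34.5) = 0.472355
Compute active force:
Pa = 0.5 * Ka * gamma * H^2
Pa = 0.5 * 0.472355 * 18.2 * 9.7^2
Pa = 404.44 kN/m


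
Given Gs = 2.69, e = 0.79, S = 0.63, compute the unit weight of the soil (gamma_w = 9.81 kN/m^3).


Using gamma = gamma_w * (Gs + S*e) / (1 + e)
Numerator: Gs + S*e = 2.69 + 0.63*0.79 = 3.1877
Denominator: 1 + e = 1 + 0.79 = 1.79
gamma = 9.81 * 3.1877 / 1.79
gamma = 17.47 kN/m^3


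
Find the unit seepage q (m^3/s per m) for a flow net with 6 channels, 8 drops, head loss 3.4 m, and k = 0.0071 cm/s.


Result: 0.0001811 m^3/s per m

Derivation:
Convert k to m/s for unit consistency with H:
k = 0.0071 cm/s = 0.0071 / 100 m/s = 7.1e-05 m/s
Using q = k * H * Nf / Nd
Nf / Nd = 6 / 8 = 0.75
q = 7.1e-05 * 3.4 * 0.75
q = 0.0001811 m^3/s per m


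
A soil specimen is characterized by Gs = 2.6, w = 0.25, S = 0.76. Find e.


Using the relation e = Gs * w / S
e = 2.6 * 0.25 / 0.76
e = 0.8553


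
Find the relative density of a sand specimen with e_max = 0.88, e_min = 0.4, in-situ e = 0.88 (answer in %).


Using Dr = (e_max - e) / (e_max - e_min) * 100
e_max - e = 0.88 - 0.88 = 0.0
e_max - e_min = 0.88 - 0.4 = 0.48
Dr = 0.0 / 0.48 * 100
Dr = 0.0 %


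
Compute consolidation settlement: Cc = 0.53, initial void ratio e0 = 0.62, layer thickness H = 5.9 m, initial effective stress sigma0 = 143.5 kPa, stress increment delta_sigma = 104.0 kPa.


Using Sc = Cc * H / (1 + e0) * log10((sigma0 + delta_sigma) / sigma0)
Stress ratio = (143.5 + 104.0) / 143.5 = 1.72474
log10(1.72474) = 0.236723
Cc * H / (1 + e0) = 0.53 * 5.9 / (1 + 0.62) = 1.93025
Sc = 1.93025 * 0.236723
Sc = 0.4569 m


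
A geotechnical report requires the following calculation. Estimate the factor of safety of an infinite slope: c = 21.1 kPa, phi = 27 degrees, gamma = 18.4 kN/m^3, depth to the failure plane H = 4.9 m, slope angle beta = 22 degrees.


Result: 1.935

Derivation:
Using Fs = c / (gamma*H*sin(beta)*cos(beta)) + tan(phi)/tan(beta)
Cohesion contribution = 21.1 / (18.4*4.9*sin(22)*cos(22))
Cohesion contribution = 0.673794
Friction contribution = tan(27)/tan(22) = 1.26112
Fs = 0.673794 + 1.26112
Fs = 1.935


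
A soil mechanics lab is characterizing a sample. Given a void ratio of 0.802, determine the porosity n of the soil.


Using the relation n = e / (1 + e)
n = 0.802 / (1 + 0.802)
n = 0.802 / 1.802
n = 0.4451


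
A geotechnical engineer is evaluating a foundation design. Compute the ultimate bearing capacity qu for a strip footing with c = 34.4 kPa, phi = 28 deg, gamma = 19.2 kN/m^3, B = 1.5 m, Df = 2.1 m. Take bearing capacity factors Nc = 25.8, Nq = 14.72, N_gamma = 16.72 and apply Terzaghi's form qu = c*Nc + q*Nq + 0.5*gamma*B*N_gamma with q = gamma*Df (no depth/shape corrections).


Result: 1721.8 kPa

Derivation:
Compute qu = c*Nc + gamma*Df*Nq + 0.5*gamma*B*N_gamma
Term 1: 34.4 * 25.8 = 887.52
Term 2: 19.2 * 2.1 * 14.72 = 593.5104
Term 3: 0.5 * 19.2 * 1.5 * 16.72 = 240.768
qu = 887.52 + 593.5104 + 240.768
qu = 1721.8 kPa


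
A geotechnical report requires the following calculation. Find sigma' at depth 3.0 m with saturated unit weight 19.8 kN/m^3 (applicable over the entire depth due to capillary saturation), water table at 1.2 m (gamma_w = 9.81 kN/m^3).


Total stress = gamma_sat * depth
sigma = 19.8 * 3.0 = 59.4 kPa
Pore water pressure u = gamma_w * (depth - d_wt)
u = 9.81 * (3.0 - 1.2) = 17.658 kPa
Effective stress = sigma - u
sigma' = 59.4 - 17.658 = 41.74 kPa


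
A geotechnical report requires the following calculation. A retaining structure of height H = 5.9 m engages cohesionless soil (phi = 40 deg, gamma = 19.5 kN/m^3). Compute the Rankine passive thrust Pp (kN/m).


Result: 1560.86 kN/m

Derivation:
Compute passive earth pressure coefficient:
Kp = tan^2(45 + phi/2) = tan^2(65.0) = 4.59891
Compute passive force:
Pp = 0.5 * Kp * gamma * H^2
Pp = 0.5 * 4.59891 * 19.5 * 5.9^2
Pp = 1560.86 kN/m


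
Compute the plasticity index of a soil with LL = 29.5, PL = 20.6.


Using PI = LL - PL
PI = 29.5 - 20.6
PI = 8.9


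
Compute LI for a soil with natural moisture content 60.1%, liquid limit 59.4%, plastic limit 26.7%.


Result: 1.021

Derivation:
First compute the plasticity index:
PI = LL - PL = 59.4 - 26.7 = 32.7
Then compute the liquidity index:
LI = (w - PL) / PI
LI = (60.1 - 26.7) / 32.7
LI = 1.021


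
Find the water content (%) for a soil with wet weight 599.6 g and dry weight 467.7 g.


Using w = (m_wet - m_dry) / m_dry * 100
m_wet - m_dry = 599.6 - 467.7 = 131.9 g
w = 131.9 / 467.7 * 100
w = 28.2 %


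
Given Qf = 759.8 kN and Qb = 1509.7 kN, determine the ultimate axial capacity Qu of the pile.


Result: 2269.5 kN

Derivation:
Using Qu = Qf + Qb
Qu = 759.8 + 1509.7
Qu = 2269.5 kN


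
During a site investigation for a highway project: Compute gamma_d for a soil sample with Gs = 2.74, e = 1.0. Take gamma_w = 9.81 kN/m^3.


Using gamma_d = Gs * gamma_w / (1 + e)
gamma_d = 2.74 * 9.81 / (1 + 1.0)
gamma_d = 2.74 * 9.81 / 2.0
gamma_d = 13.44 kN/m^3


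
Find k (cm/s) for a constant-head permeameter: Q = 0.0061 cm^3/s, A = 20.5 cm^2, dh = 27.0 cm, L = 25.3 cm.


Compute hydraulic gradient:
i = dh / L = 27.0 / 25.3 = 1.06719
Then apply Darcy's law:
k = Q / (A * i)
k = 0.0061 / (20.5 * 1.06719)
k = 0.0061 / 21.8775
k = 0.000279 cm/s


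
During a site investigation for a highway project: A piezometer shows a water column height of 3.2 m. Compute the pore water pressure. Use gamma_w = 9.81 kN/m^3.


Using u = gamma_w * h_w
u = 9.81 * 3.2
u = 31.39 kPa


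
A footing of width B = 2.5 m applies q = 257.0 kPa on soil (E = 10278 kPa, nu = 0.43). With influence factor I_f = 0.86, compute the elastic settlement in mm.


Using Se = q * B * (1 - nu^2) * I_f / E
1 - nu^2 = 1 - 0.43^2 = 0.8151
Se = 257.0 * 2.5 * 0.8151 * 0.86 / 10278
Se = 0.043820 m
Convert to mm: Se = 0.043820 * 1000 = 43.82 mm


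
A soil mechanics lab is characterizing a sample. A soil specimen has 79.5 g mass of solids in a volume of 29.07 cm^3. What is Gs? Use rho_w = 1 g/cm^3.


Result: 2.735

Derivation:
Using Gs = m_s / (V_s * rho_w)
Since rho_w = 1 g/cm^3:
Gs = 79.5 / 29.07
Gs = 2.735


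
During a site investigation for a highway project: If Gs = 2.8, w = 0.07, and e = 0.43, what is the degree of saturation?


Using S = Gs * w / e
S = 2.8 * 0.07 / 0.43
S = 0.4558


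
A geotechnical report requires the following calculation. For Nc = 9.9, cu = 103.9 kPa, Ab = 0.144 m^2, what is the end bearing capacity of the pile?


Result: 148.12 kN

Derivation:
Using Qb = Nc * cu * Ab
Qb = 9.9 * 103.9 * 0.144
Qb = 148.12 kN


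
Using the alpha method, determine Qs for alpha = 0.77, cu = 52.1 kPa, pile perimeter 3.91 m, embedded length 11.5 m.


Using Qs = alpha * cu * perimeter * L
Qs = 0.77 * 52.1 * 3.91 * 11.5
Qs = 1803.86 kN


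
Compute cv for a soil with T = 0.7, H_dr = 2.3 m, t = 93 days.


Using cv = T * H_dr^2 / t
H_dr^2 = 2.3^2 = 5.29
cv = 0.7 * 5.29 / 93
cv = 0.03982 m^2/day


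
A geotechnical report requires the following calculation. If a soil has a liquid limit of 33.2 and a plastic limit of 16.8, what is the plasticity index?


Using PI = LL - PL
PI = 33.2 - 16.8
PI = 16.4


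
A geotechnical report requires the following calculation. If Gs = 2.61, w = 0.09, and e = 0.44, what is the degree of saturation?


Using S = Gs * w / e
S = 2.61 * 0.09 / 0.44
S = 0.5339


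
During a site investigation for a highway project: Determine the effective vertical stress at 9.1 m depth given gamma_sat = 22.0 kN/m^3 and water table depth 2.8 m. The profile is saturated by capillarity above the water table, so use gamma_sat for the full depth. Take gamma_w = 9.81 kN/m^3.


Result: 138.4 kPa

Derivation:
Total stress = gamma_sat * depth
sigma = 22.0 * 9.1 = 200.2 kPa
Pore water pressure u = gamma_w * (depth - d_wt)
u = 9.81 * (9.1 - 2.8) = 61.803 kPa
Effective stress = sigma - u
sigma' = 200.2 - 61.803 = 138.4 kPa


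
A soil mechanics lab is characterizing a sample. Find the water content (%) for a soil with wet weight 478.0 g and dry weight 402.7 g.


Using w = (m_wet - m_dry) / m_dry * 100
m_wet - m_dry = 478.0 - 402.7 = 75.3 g
w = 75.3 / 402.7 * 100
w = 18.7 %


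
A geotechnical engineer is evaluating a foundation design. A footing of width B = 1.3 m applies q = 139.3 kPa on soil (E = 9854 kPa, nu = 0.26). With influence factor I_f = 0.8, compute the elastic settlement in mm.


Using Se = q * B * (1 - nu^2) * I_f / E
1 - nu^2 = 1 - 0.26^2 = 0.9324
Se = 139.3 * 1.3 * 0.9324 * 0.8 / 9854
Se = 0.013708 m
Convert to mm: Se = 0.013708 * 1000 = 13.708 mm


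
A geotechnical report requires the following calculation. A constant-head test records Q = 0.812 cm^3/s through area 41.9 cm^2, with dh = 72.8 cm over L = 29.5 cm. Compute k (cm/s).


Result: 0.007853 cm/s

Derivation:
Compute hydraulic gradient:
i = dh / L = 72.8 / 29.5 = 2.4678
Then apply Darcy's law:
k = Q / (A * i)
k = 0.812 / (41.9 * 2.4678)
k = 0.812 / 103.401
k = 0.007853 cm/s


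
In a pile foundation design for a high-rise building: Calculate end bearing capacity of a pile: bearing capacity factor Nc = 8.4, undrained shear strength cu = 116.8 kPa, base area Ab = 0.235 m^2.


Using Qb = Nc * cu * Ab
Qb = 8.4 * 116.8 * 0.235
Qb = 230.56 kN


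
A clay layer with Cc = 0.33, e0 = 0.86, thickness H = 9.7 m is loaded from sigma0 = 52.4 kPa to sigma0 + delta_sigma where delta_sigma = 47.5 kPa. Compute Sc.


Result: 0.4823 m

Derivation:
Using Sc = Cc * H / (1 + e0) * log10((sigma0 + delta_sigma) / sigma0)
Stress ratio = (52.4 + 47.5) / 52.4 = 1.90649
log10(1.90649) = 0.280234
Cc * H / (1 + e0) = 0.33 * 9.7 / (1 + 0.86) = 1.72097
Sc = 1.72097 * 0.280234
Sc = 0.4823 m


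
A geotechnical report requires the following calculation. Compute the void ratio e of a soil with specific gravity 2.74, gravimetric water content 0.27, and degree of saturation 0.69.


Using the relation e = Gs * w / S
e = 2.74 * 0.27 / 0.69
e = 1.0722


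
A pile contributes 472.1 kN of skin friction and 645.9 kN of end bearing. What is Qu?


Using Qu = Qf + Qb
Qu = 472.1 + 645.9
Qu = 1118.0 kN


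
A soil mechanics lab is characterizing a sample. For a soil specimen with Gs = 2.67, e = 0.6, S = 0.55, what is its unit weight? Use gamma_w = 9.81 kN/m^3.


Result: 18.394 kN/m^3

Derivation:
Using gamma = gamma_w * (Gs + S*e) / (1 + e)
Numerator: Gs + S*e = 2.67 + 0.55*0.6 = 3.0
Denominator: 1 + e = 1 + 0.6 = 1.6
gamma = 9.81 * 3.0 / 1.6
gamma = 18.394 kN/m^3


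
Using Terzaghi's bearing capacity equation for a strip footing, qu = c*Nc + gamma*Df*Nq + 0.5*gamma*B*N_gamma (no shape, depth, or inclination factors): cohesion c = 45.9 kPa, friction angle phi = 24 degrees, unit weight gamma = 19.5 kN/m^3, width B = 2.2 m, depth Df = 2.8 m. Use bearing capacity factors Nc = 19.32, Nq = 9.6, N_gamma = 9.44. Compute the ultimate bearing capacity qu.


Compute qu = c*Nc + gamma*Df*Nq + 0.5*gamma*B*N_gamma
Term 1: 45.9 * 19.32 = 886.788
Term 2: 19.5 * 2.8 * 9.6 = 524.16
Term 3: 0.5 * 19.5 * 2.2 * 9.44 = 202.488
qu = 886.788 + 524.16 + 202.488
qu = 1613.44 kPa


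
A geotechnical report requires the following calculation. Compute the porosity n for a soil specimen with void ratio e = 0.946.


Using the relation n = e / (1 + e)
n = 0.946 / (1 + 0.946)
n = 0.946 / 1.946
n = 0.4861


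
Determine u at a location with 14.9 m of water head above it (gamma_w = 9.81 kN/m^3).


Using u = gamma_w * h_w
u = 9.81 * 14.9
u = 146.17 kPa


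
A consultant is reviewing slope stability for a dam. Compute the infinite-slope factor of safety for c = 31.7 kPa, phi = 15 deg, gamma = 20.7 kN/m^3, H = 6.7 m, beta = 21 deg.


Using Fs = c / (gamma*H*sin(beta)*cos(beta)) + tan(phi)/tan(beta)
Cohesion contribution = 31.7 / (20.7*6.7*sin(21)*cos(21))
Cohesion contribution = 0.683177
Friction contribution = tan(15)/tan(21) = 0.698032
Fs = 0.683177 + 0.698032
Fs = 1.381


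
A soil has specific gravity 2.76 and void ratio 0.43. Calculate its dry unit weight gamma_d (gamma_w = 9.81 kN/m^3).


Result: 18.934 kN/m^3

Derivation:
Using gamma_d = Gs * gamma_w / (1 + e)
gamma_d = 2.76 * 9.81 / (1 + 0.43)
gamma_d = 2.76 * 9.81 / 1.43
gamma_d = 18.934 kN/m^3


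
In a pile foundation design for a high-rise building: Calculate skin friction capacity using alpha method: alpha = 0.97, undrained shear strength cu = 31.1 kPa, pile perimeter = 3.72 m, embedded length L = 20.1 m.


Using Qs = alpha * cu * perimeter * L
Qs = 0.97 * 31.1 * 3.72 * 20.1
Qs = 2255.65 kN


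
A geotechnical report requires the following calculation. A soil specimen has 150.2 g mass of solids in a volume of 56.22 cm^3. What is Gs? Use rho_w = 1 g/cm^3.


Using Gs = m_s / (V_s * rho_w)
Since rho_w = 1 g/cm^3:
Gs = 150.2 / 56.22
Gs = 2.672


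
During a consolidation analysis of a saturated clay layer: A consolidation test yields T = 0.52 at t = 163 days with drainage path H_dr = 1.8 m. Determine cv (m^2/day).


Using cv = T * H_dr^2 / t
H_dr^2 = 1.8^2 = 3.24
cv = 0.52 * 3.24 / 163
cv = 0.01034 m^2/day


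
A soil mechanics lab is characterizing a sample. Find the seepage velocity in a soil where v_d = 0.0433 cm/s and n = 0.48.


Result: 0.09021 cm/s

Derivation:
Using v_s = v_d / n
v_s = 0.0433 / 0.48
v_s = 0.09021 cm/s


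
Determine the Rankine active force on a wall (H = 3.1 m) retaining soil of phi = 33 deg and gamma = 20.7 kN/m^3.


Result: 29.32 kN/m

Derivation:
Compute active earth pressure coefficient:
Ka = tan^2(45 - phi/2) = tan^2(28.5) = 0.294801
Compute active force:
Pa = 0.5 * Ka * gamma * H^2
Pa = 0.5 * 0.294801 * 20.7 * 3.1^2
Pa = 29.32 kN/m


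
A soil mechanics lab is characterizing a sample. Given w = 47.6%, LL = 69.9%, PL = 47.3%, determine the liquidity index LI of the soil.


Result: 0.013

Derivation:
First compute the plasticity index:
PI = LL - PL = 69.9 - 47.3 = 22.6
Then compute the liquidity index:
LI = (w - PL) / PI
LI = (47.6 - 47.3) / 22.6
LI = 0.013


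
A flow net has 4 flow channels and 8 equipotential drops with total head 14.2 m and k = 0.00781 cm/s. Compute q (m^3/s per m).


Result: 0.0005545 m^3/s per m

Derivation:
Convert k to m/s for unit consistency with H:
k = 0.00781 cm/s = 0.00781 / 100 m/s = 7.81e-05 m/s
Using q = k * H * Nf / Nd
Nf / Nd = 4 / 8 = 0.5
q = 7.81e-05 * 14.2 * 0.5
q = 0.0005545 m^3/s per m


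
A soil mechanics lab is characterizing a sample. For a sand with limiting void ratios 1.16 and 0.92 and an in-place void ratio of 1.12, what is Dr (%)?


Using Dr = (e_max - e) / (e_max - e_min) * 100
e_max - e = 1.16 - 1.12 = 0.04
e_max - e_min = 1.16 - 0.92 = 0.24
Dr = 0.04 / 0.24 * 100
Dr = 16.67 %


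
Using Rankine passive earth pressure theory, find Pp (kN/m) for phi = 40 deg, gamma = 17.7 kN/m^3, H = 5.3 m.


Result: 1143.27 kN/m

Derivation:
Compute passive earth pressure coefficient:
Kp = tan^2(45 + phi/2) = tan^2(65.0) = 4.59891
Compute passive force:
Pp = 0.5 * Kp * gamma * H^2
Pp = 0.5 * 4.59891 * 17.7 * 5.3^2
Pp = 1143.27 kN/m


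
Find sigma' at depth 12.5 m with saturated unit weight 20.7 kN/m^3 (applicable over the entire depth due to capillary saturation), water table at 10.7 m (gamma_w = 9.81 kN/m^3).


Total stress = gamma_sat * depth
sigma = 20.7 * 12.5 = 258.75 kPa
Pore water pressure u = gamma_w * (depth - d_wt)
u = 9.81 * (12.5 - 10.7) = 17.658 kPa
Effective stress = sigma - u
sigma' = 258.75 - 17.658 = 241.09 kPa


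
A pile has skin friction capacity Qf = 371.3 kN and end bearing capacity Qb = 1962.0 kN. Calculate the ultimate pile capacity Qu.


Using Qu = Qf + Qb
Qu = 371.3 + 1962.0
Qu = 2333.3 kN


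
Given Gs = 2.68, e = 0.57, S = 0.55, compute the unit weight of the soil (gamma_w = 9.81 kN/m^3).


Using gamma = gamma_w * (Gs + S*e) / (1 + e)
Numerator: Gs + S*e = 2.68 + 0.55*0.57 = 2.9935
Denominator: 1 + e = 1 + 0.57 = 1.57
gamma = 9.81 * 2.9935 / 1.57
gamma = 18.705 kN/m^3


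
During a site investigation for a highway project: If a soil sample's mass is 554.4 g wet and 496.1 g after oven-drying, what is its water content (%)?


Result: 11.75 %

Derivation:
Using w = (m_wet - m_dry) / m_dry * 100
m_wet - m_dry = 554.4 - 496.1 = 58.3 g
w = 58.3 / 496.1 * 100
w = 11.75 %


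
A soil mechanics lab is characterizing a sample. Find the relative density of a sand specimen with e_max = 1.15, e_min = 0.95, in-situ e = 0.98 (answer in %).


Using Dr = (e_max - e) / (e_max - e_min) * 100
e_max - e = 1.15 - 0.98 = 0.17
e_max - e_min = 1.15 - 0.95 = 0.2
Dr = 0.17 / 0.2 * 100
Dr = 85.0 %


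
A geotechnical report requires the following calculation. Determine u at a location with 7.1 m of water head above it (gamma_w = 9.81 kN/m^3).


Using u = gamma_w * h_w
u = 9.81 * 7.1
u = 69.65 kPa


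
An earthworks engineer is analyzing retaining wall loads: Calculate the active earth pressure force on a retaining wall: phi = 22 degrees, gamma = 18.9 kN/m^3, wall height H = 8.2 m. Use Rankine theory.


Result: 289.09 kN/m

Derivation:
Compute active earth pressure coefficient:
Ka = tan^2(45 - phi/2) = tan^2(34.0) = 0.454962
Compute active force:
Pa = 0.5 * Ka * gamma * H^2
Pa = 0.5 * 0.454962 * 18.9 * 8.2^2
Pa = 289.09 kN/m


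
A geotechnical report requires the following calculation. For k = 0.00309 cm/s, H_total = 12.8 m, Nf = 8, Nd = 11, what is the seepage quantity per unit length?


Convert k to m/s for unit consistency with H:
k = 0.00309 cm/s = 0.00309 / 100 m/s = 3.09e-05 m/s
Using q = k * H * Nf / Nd
Nf / Nd = 8 / 11 = 0.7273
q = 3.09e-05 * 12.8 * 0.7273
q = 0.0002877 m^3/s per m


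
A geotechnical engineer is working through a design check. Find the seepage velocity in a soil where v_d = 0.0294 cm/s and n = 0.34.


Result: 0.08647 cm/s

Derivation:
Using v_s = v_d / n
v_s = 0.0294 / 0.34
v_s = 0.08647 cm/s


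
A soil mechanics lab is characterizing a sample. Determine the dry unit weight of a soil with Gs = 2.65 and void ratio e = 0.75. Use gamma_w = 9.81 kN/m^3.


Using gamma_d = Gs * gamma_w / (1 + e)
gamma_d = 2.65 * 9.81 / (1 + 0.75)
gamma_d = 2.65 * 9.81 / 1.75
gamma_d = 14.855 kN/m^3


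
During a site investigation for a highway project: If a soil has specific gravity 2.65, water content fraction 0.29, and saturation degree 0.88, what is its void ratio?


Using the relation e = Gs * w / S
e = 2.65 * 0.29 / 0.88
e = 0.8733


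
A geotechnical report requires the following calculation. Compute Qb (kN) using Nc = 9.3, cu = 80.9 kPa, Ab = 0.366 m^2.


Using Qb = Nc * cu * Ab
Qb = 9.3 * 80.9 * 0.366
Qb = 275.37 kN


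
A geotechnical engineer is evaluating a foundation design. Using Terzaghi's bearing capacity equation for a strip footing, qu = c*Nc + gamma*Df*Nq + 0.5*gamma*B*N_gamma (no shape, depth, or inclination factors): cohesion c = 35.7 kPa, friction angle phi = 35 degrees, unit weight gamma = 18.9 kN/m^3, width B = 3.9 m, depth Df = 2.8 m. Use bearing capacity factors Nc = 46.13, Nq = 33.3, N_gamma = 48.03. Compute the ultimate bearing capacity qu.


Compute qu = c*Nc + gamma*Df*Nq + 0.5*gamma*B*N_gamma
Term 1: 35.7 * 46.13 = 1646.841
Term 2: 18.9 * 2.8 * 33.3 = 1762.236
Term 3: 0.5 * 18.9 * 3.9 * 48.03 = 1770.14565
qu = 1646.841 + 1762.236 + 1770.14565
qu = 5179.22 kPa


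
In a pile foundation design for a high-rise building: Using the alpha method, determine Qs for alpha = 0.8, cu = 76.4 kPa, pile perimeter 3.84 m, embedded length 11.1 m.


Result: 2605.18 kN

Derivation:
Using Qs = alpha * cu * perimeter * L
Qs = 0.8 * 76.4 * 3.84 * 11.1
Qs = 2605.18 kN


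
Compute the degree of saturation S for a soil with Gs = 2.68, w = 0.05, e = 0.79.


Result: 0.1696

Derivation:
Using S = Gs * w / e
S = 2.68 * 0.05 / 0.79
S = 0.1696


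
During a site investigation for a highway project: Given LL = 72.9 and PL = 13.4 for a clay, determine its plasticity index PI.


Using PI = LL - PL
PI = 72.9 - 13.4
PI = 59.5


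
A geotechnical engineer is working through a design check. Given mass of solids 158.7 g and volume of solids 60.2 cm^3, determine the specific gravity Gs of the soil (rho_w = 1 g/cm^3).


Result: 2.636

Derivation:
Using Gs = m_s / (V_s * rho_w)
Since rho_w = 1 g/cm^3:
Gs = 158.7 / 60.2
Gs = 2.636


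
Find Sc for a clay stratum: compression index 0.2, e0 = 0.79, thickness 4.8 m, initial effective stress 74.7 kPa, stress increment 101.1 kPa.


Result: 0.1993 m

Derivation:
Using Sc = Cc * H / (1 + e0) * log10((sigma0 + delta_sigma) / sigma0)
Stress ratio = (74.7 + 101.1) / 74.7 = 2.35341
log10(2.35341) = 0.371698
Cc * H / (1 + e0) = 0.2 * 4.8 / (1 + 0.79) = 0.536313
Sc = 0.536313 * 0.371698
Sc = 0.1993 m


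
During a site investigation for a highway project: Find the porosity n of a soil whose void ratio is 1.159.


Result: 0.5368

Derivation:
Using the relation n = e / (1 + e)
n = 1.159 / (1 + 1.159)
n = 1.159 / 2.159
n = 0.5368
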